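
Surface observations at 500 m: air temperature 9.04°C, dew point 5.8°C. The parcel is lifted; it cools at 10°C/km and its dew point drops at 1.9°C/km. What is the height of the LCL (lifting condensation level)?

900 m

T and T_d converge at 10 − 1.9 = 8.1°C per km
Height above start = (9.04 − 5.8) / 8.1 = 0.4 km
LCL altitude = 500 m + 400 m = 900 m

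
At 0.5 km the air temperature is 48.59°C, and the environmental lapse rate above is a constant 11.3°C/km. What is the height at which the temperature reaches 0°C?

Height above start = (48.59 − 0) / 11.3 = 4.3 km
Altitude = 500 m + 4300 m = 4800 m

4.8 km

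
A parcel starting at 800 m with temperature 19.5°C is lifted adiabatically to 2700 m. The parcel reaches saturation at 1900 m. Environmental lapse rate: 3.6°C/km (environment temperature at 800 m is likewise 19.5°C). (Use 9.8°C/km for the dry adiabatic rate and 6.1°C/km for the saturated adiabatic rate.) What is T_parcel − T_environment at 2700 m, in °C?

-8.82°C (parcel cooler than environment)

Parcel:
  Dry to 1900 m: -9.8 × 1.1 km = -10.78°C, so T = 8.72°C.
  Saturated to 2700 m: -6.1 × 0.8 km = -4.88°C, so T = 3.84°C.
Environment:
  Environment to 2700 m: -3.6 × 1.9 km = -6.84°C, so T = 12.66°C.
T_parcel − T_env = 3.84 − 12.66 = -8.82°C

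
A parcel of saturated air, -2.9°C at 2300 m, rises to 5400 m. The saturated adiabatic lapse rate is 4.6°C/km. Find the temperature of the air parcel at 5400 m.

Saturated adiabatic to 5400 m: -4.6 × 3.1 km = -14.26°C, so T = -17.16°C.

-17.16°C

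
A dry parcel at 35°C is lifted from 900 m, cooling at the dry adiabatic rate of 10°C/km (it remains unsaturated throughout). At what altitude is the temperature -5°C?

4900 m

Height above start = (35 − (-5)) / 10 = 4 km
Altitude = 900 m + 4000 m = 4900 m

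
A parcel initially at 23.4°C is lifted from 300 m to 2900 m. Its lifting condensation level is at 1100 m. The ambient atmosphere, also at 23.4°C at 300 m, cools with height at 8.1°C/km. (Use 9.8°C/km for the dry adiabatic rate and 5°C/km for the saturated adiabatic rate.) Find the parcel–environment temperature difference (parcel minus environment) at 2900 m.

+4.22°C (parcel warmer than environment)

Parcel:
  300 → 1100 m (dry, 9.8°C/km): ΔT = -9.8 × 0.8 = -7.84°C → T = 15.56°C
  1100 → 2900 m (saturated, 5°C/km): ΔT = -5 × 1.8 = -9°C → T = 6.56°C
Environment:
  300 → 2900 m (environment, 8.1°C/km): ΔT = -8.1 × 2.6 = -21.06°C → T = 2.34°C
T_parcel − T_env = 6.56 − 2.34 = +4.22°C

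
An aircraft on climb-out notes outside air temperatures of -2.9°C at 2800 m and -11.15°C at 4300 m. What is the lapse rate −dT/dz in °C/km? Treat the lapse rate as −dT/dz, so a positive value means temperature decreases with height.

5.5°C/km

Γ = −ΔT/Δz = (-2.9 − (-11.15)) / (4300 − 2800) m
  = 8.25°C / 1.5 km = 5.5°C/km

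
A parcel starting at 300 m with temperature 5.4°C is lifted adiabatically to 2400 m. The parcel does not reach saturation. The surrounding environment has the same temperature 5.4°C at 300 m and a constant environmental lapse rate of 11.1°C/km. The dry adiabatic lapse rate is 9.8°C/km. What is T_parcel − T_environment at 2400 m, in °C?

Parcel:
  From 300 m to 2400 m (dry): cools by 9.8 × 2.1 = 20.58°C, giving -15.18°C.
Environment:
  From 300 m to 2400 m (environment): cools by 11.1 × 2.1 = 23.31°C, giving -17.91°C.
T_parcel − T_env = -15.18 − (-17.91) = +2.73°C

+2.73°C (parcel warmer than environment)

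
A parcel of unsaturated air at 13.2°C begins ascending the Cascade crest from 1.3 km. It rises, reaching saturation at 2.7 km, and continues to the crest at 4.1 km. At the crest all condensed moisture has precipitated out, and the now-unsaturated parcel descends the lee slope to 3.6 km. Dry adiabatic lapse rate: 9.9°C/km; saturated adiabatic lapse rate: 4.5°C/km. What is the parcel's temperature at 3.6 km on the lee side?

1300 → 2700 m (dry, 9.9°C/km): ΔT = -9.9 × 1.4 = -13.86°C → T = -0.66°C
2700 → 4100 m (saturated, 4.5°C/km): ΔT = -4.5 × 1.4 = -6.3°C → T = -6.96°C
4100 → 3600 m (dry descent, 9.9°C/km): ΔT = +9.9 × 0.5 = +4.95°C → T = -2.01°C

-2.01°C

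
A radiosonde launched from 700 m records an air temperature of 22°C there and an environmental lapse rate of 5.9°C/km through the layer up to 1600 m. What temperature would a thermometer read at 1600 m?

16.69°C

700 → 1600 m (environmental, 5.9°C/km): ΔT = -5.9 × 0.9 = -5.31°C → T = 16.69°C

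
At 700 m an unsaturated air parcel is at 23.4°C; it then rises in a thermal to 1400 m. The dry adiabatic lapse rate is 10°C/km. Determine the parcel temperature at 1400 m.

From 700 m to 1400 m (dry adiabatic): cools by 10 × 0.7 = 7°C, giving 16.4°C.

16.4°C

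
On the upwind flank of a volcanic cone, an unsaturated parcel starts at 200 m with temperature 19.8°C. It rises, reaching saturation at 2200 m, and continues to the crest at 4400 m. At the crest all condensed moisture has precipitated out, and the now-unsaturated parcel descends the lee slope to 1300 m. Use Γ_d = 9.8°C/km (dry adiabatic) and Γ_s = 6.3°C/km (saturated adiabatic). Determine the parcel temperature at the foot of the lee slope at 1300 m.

16.72°C

200 → 2200 m (dry, 9.8°C/km): ΔT = -9.8 × 2 = -19.6°C → T = 0.2°C
2200 → 4400 m (saturated, 6.3°C/km): ΔT = -6.3 × 2.2 = -13.86°C → T = -13.66°C
4400 → 1300 m (dry descent, 9.8°C/km): ΔT = +9.8 × 3.1 = +30.38°C → T = 16.72°C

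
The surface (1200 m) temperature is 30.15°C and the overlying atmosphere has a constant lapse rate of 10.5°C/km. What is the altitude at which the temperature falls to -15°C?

5500 m

Height above start = (30.15 − (-15)) / 10.5 = 4.3 km
Altitude = 1200 m + 4300 m = 5500 m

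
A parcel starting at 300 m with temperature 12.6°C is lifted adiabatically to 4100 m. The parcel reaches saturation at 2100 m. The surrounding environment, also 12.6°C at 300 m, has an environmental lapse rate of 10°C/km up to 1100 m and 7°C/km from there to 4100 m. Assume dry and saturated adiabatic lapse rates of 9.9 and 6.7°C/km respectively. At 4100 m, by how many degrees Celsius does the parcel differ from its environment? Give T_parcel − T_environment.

-2.22°C (parcel cooler than environment)

Parcel:
  Dry to 2100 m: -9.9 × 1.8 km = -17.82°C, so T = -5.22°C.
  Saturated to 4100 m: -6.7 × 2 km = -13.4°C, so T = -18.62°C.
Environment:
  Environment, lower layer to 1100 m: -10 × 0.8 km = -8°C, so T = 4.6°C.
  Environment, upper layer to 4100 m: -7 × 3 km = -21°C, so T = -16.4°C.
T_parcel − T_env = -18.62 − (-16.4) = -2.22°C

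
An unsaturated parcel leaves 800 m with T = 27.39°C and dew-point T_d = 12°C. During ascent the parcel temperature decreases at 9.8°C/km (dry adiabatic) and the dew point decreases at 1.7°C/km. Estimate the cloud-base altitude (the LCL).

T and T_d converge at 9.8 − 1.7 = 8.1°C per km
Height above start = (27.39 − 12) / 8.1 = 1.9 km
LCL altitude = 800 m + 1900 m = 2700 m

2700 m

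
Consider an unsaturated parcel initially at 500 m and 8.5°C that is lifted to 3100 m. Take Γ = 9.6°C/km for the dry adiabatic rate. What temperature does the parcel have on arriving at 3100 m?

Dry adiabatic to 3100 m: -9.6 × 2.6 km = -24.96°C, so T = -16.46°C.

-16.46°C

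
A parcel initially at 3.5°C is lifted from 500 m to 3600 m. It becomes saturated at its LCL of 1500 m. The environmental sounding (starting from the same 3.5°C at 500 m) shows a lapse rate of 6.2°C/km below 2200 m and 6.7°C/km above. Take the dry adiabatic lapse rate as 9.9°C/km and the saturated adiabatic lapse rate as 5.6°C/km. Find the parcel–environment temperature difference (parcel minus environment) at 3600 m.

Parcel:
  500 → 1500 m (dry, 9.9°C/km): ΔT = -9.9 × 1 = -9.9°C → T = -6.4°C
  1500 → 3600 m (saturated, 5.6°C/km): ΔT = -5.6 × 2.1 = -11.76°C → T = -18.16°C
Environment:
  500 → 2200 m (environment, lower layer, 6.2°C/km): ΔT = -6.2 × 1.7 = -10.54°C → T = -7.04°C
  2200 → 3600 m (environment, upper layer, 6.7°C/km): ΔT = -6.7 × 1.4 = -9.38°C → T = -16.42°C
T_parcel − T_env = -18.16 − (-16.42) = -1.74°C

-1.74°C (parcel cooler than environment)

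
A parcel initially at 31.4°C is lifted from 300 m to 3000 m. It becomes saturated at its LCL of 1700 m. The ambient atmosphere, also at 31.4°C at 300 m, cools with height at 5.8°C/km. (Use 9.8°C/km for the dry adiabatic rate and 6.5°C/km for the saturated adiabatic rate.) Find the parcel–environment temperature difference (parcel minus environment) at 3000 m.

-6.51°C (parcel cooler than environment)

Parcel:
  300 → 1700 m (dry, 9.8°C/km): ΔT = -9.8 × 1.4 = -13.72°C → T = 17.68°C
  1700 → 3000 m (saturated, 6.5°C/km): ΔT = -6.5 × 1.3 = -8.45°C → T = 9.23°C
Environment:
  300 → 3000 m (environment, 5.8°C/km): ΔT = -5.8 × 2.7 = -15.66°C → T = 15.74°C
T_parcel − T_env = 9.23 − 15.74 = -6.51°C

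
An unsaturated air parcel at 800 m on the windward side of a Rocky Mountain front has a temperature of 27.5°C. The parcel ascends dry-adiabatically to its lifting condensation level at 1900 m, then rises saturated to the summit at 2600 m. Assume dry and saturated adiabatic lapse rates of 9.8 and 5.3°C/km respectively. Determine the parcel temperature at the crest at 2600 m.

800–1900 m, dry: Δz = 1.1 km ⇒ ΔT = -10.78°C; T = 16.72°C
1900–2600 m, saturated: Δz = 0.7 km ⇒ ΔT = -3.71°C; T = 13.01°C

13.01°C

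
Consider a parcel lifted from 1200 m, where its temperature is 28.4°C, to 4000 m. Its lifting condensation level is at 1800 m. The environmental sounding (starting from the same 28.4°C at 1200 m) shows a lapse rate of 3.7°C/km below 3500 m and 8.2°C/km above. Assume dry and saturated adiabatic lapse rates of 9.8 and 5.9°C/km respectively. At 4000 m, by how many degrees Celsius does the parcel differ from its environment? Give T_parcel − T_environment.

Parcel:
  From 1200 m to 1800 m (dry): cools by 9.8 × 0.6 = 5.88°C, giving 22.52°C.
  From 1800 m to 4000 m (saturated): cools by 5.9 × 2.2 = 12.98°C, giving 9.54°C.
Environment:
  From 1200 m to 3500 m (environment, lower layer): cools by 3.7 × 2.3 = 8.51°C, giving 19.89°C.
  From 3500 m to 4000 m (environment, upper layer): cools by 8.2 × 0.5 = 4.1°C, giving 15.79°C.
T_parcel − T_env = 9.54 − 15.79 = -6.25°C

-6.25°C (parcel cooler than environment)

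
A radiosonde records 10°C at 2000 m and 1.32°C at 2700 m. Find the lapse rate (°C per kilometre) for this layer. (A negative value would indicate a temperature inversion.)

Γ = −ΔT/Δz = (10 − 1.32) / (2700 − 2000) m
  = 8.68°C / 0.7 km = 12.4°C/km

12.4°C/km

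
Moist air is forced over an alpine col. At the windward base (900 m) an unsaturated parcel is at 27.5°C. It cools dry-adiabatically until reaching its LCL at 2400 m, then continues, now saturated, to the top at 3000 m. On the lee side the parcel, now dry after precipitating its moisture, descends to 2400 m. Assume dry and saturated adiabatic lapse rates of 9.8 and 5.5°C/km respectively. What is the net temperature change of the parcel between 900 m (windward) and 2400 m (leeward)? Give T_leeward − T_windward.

900 → 2400 m (dry, 9.8°C/km): ΔT = -9.8 × 1.5 = -14.7°C → T = 12.8°C
2400 → 3000 m (saturated, 5.5°C/km): ΔT = -5.5 × 0.6 = -3.3°C → T = 9.5°C
3000 → 2400 m (dry descent, 9.8°C/km): ΔT = +9.8 × 0.6 = +5.88°C → T = 15.38°C
Net change vs windward start: 15.38 − 27.5 = -12.12°C

-12.12°C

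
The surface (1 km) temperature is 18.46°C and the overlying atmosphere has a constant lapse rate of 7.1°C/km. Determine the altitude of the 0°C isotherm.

Height above start = (18.46 − 0) / 7.1 = 2.6 km
Altitude = 1000 m + 2600 m = 3600 m

3.6 km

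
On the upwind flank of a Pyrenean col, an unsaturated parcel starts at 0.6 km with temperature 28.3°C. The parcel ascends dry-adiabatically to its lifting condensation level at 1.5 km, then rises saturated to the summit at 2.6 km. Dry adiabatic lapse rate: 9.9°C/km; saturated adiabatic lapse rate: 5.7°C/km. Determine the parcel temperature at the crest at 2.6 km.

13.12°C

600 → 1500 m (dry, 9.9°C/km): ΔT = -9.9 × 0.9 = -8.91°C → T = 19.39°C
1500 → 2600 m (saturated, 5.7°C/km): ΔT = -5.7 × 1.1 = -6.27°C → T = 13.12°C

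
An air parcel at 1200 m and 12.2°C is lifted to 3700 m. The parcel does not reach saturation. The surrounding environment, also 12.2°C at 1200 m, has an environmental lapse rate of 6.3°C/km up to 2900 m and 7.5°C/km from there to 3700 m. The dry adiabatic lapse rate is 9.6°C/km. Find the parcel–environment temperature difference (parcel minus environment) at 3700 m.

-7.29°C (parcel cooler than environment)

Parcel:
  From 1200 m to 3700 m (dry): cools by 9.6 × 2.5 = 24°C, giving -11.8°C.
Environment:
  From 1200 m to 2900 m (environment, lower layer): cools by 6.3 × 1.7 = 10.71°C, giving 1.49°C.
  From 2900 m to 3700 m (environment, upper layer): cools by 7.5 × 0.8 = 6°C, giving -4.51°C.
T_parcel − T_env = -11.8 − (-4.51) = -7.29°C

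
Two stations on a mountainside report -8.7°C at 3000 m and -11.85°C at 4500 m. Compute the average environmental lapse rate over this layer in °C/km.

Γ = −ΔT/Δz = (-8.7 − (-11.85)) / (4500 − 3000) m
  = 3.15°C / 1.5 km = 2.1°C/km

2.1°C/km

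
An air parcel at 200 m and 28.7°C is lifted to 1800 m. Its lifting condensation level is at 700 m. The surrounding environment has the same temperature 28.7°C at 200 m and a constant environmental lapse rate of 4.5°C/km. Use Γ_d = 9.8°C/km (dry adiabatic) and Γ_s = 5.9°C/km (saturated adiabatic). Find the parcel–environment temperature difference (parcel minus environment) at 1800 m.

Parcel:
  200–700 m, dry: Δz = 0.5 km ⇒ ΔT = -4.9°C; T = 23.8°C
  700–1800 m, saturated: Δz = 1.1 km ⇒ ΔT = -6.49°C; T = 17.31°C
Environment:
  200–1800 m, environment: Δz = 1.6 km ⇒ ΔT = -7.2°C; T = 21.5°C
T_parcel − T_env = 17.31 − 21.5 = -4.19°C

-4.19°C (parcel cooler than environment)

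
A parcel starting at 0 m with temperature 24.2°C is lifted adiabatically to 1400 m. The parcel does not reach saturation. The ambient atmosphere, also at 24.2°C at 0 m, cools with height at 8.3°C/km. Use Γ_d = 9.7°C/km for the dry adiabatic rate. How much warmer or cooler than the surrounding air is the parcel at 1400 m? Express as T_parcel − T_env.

-1.96°C (parcel cooler than environment)

Parcel:
  0–1400 m, dry: Δz = 1.4 km ⇒ ΔT = -13.58°C; T = 10.62°C
Environment:
  0–1400 m, environment: Δz = 1.4 km ⇒ ΔT = -11.62°C; T = 12.58°C
T_parcel − T_env = 10.62 − 12.58 = -1.96°C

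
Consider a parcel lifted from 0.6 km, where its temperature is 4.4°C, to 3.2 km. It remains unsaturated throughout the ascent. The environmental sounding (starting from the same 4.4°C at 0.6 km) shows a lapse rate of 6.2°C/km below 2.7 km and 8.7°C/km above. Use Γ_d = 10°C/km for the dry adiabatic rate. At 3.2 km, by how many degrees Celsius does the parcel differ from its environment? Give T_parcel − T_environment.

Parcel:
  Dry to 3200 m: -10 × 2.6 km = -26°C, so T = -21.6°C.
Environment:
  Environment, lower layer to 2700 m: -6.2 × 2.1 km = -13.02°C, so T = -8.62°C.
  Environment, upper layer to 3200 m: -8.7 × 0.5 km = -4.35°C, so T = -12.97°C.
T_parcel − T_env = -21.6 − (-12.97) = -8.63°C

-8.63°C (parcel cooler than environment)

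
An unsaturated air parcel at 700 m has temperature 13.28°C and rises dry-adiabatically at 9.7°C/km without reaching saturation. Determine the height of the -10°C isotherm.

3100 m

Height above start = (13.28 − (-10)) / 9.7 = 2.4 km
Altitude = 700 m + 2400 m = 3100 m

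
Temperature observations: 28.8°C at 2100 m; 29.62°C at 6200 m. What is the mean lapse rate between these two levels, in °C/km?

Γ = −ΔT/Δz = (28.8 − 29.62) / (6200 − 2100) m
  = -0.82°C / 4.1 km = -0.2°C/km

-0.2°C/km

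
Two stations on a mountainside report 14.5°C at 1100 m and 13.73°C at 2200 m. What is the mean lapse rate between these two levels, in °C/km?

0.7°C/km

Γ = −ΔT/Δz = (14.5 − 13.73) / (2200 − 1100) m
  = 0.77°C / 1.1 km = 0.7°C/km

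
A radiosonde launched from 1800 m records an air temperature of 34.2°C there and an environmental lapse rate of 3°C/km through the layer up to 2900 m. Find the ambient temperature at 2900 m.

30.9°C

From 1800 m to 2900 m (environmental): cools by 3 × 1.1 = 3.3°C, giving 30.9°C.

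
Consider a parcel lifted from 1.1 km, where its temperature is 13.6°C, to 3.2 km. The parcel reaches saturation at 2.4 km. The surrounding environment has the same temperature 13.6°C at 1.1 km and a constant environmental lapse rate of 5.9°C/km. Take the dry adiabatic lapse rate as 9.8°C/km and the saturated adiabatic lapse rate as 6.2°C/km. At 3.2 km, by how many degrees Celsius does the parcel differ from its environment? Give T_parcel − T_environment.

-5.31°C (parcel cooler than environment)

Parcel:
  1100–2400 m, dry: Δz = 1.3 km ⇒ ΔT = -12.74°C; T = 0.86°C
  2400–3200 m, saturated: Δz = 0.8 km ⇒ ΔT = -4.96°C; T = -4.1°C
Environment:
  1100–3200 m, environment: Δz = 2.1 km ⇒ ΔT = -12.39°C; T = 1.21°C
T_parcel − T_env = -4.1 − 1.21 = -5.31°C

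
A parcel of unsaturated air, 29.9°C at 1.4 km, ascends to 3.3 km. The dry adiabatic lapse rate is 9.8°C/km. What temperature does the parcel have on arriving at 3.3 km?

1400 → 3300 m (dry adiabatic, 9.8°C/km): ΔT = -9.8 × 1.9 = -18.62°C → T = 11.28°C

11.28°C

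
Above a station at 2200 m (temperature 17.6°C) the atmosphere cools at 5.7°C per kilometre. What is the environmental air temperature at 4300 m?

5.63°C

From 2200 m to 4300 m (environmental): cools by 5.7 × 2.1 = 11.97°C, giving 5.63°C.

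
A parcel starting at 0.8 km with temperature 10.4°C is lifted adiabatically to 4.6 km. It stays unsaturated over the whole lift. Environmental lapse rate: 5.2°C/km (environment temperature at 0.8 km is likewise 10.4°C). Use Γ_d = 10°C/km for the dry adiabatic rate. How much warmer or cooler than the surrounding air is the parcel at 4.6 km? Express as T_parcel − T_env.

Parcel:
  800 → 4600 m (dry, 10°C/km): ΔT = -10 × 3.8 = -38°C → T = -27.6°C
Environment:
  800 → 4600 m (environment, 5.2°C/km): ΔT = -5.2 × 3.8 = -19.76°C → T = -9.36°C
T_parcel − T_env = -27.6 − (-9.36) = -18.24°C

-18.24°C (parcel cooler than environment)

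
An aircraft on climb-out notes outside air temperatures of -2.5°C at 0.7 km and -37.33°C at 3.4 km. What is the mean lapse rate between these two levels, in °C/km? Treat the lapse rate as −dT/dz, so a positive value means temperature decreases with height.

Γ = −ΔT/Δz = (-2.5 − (-37.33)) / (3400 − 700) m
  = 34.83°C / 2.7 km = 12.9°C/km

12.9°C/km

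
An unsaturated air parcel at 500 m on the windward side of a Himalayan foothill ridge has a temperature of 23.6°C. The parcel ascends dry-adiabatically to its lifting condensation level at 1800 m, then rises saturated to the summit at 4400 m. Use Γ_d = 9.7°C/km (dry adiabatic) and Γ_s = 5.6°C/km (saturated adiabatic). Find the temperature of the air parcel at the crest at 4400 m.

-3.57°C

500 → 1800 m (dry, 9.7°C/km): ΔT = -9.7 × 1.3 = -12.61°C → T = 10.99°C
1800 → 4400 m (saturated, 5.6°C/km): ΔT = -5.6 × 2.6 = -14.56°C → T = -3.57°C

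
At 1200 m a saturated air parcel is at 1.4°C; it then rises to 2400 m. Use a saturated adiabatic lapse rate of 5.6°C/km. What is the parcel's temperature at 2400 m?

-5.32°C

1200–2400 m, saturated adiabatic: Δz = 1.2 km ⇒ ΔT = -6.72°C; T = -5.32°C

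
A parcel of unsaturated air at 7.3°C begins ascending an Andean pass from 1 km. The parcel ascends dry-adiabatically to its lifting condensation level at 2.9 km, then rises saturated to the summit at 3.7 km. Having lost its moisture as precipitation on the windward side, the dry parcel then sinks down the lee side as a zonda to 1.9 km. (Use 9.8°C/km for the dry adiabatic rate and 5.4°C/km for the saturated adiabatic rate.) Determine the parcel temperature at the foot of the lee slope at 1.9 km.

1000–2900 m, dry: Δz = 1.9 km ⇒ ΔT = -18.62°C; T = -11.32°C
2900–3700 m, saturated: Δz = 0.8 km ⇒ ΔT = -4.32°C; T = -15.64°C
3700–1900 m, dry descent: Δz = 1.8 km ⇒ ΔT = +17.64°C; T = 2°C

2°C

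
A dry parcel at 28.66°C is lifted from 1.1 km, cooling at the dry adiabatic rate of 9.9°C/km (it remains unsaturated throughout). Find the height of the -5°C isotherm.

Height above start = (28.66 − (-5)) / 9.9 = 3.4 km
Altitude = 1100 m + 3400 m = 4500 m

4.5 km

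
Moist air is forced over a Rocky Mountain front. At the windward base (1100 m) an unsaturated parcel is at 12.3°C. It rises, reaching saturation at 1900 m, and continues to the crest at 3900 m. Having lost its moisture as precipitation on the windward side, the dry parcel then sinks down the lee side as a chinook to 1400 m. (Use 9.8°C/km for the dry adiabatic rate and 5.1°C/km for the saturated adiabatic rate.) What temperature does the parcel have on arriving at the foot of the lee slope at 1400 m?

18.76°C

Dry to 1900 m: -9.8 × 0.8 km = -7.84°C, so T = 4.46°C.
Saturated to 3900 m: -5.1 × 2 km = -10.2°C, so T = -5.74°C.
Dry descent to 1400 m: +9.8 × 2.5 km = +24.5°C, so T = 18.76°C.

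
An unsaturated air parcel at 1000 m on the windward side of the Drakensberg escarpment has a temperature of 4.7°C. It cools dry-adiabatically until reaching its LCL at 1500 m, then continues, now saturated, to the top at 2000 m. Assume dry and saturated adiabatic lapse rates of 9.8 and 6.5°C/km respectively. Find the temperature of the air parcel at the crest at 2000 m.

-3.45°C

From 1000 m to 1500 m (dry): cools by 9.8 × 0.5 = 4.9°C, giving -0.2°C.
From 1500 m to 2000 m (saturated): cools by 6.5 × 0.5 = 3.25°C, giving -3.45°C.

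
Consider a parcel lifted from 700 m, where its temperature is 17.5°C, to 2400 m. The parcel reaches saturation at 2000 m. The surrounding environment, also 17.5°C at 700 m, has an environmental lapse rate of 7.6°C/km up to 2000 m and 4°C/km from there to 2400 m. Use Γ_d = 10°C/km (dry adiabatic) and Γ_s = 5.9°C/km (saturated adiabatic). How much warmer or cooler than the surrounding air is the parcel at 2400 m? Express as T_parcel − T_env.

Parcel:
  700–2000 m, dry: Δz = 1.3 km ⇒ ΔT = -13°C; T = 4.5°C
  2000–2400 m, saturated: Δz = 0.4 km ⇒ ΔT = -2.36°C; T = 2.14°C
Environment:
  700–2000 m, environment, lower layer: Δz = 1.3 km ⇒ ΔT = -9.88°C; T = 7.62°C
  2000–2400 m, environment, upper layer: Δz = 0.4 km ⇒ ΔT = -1.6°C; T = 6.02°C
T_parcel − T_env = 2.14 − 6.02 = -3.88°C

-3.88°C (parcel cooler than environment)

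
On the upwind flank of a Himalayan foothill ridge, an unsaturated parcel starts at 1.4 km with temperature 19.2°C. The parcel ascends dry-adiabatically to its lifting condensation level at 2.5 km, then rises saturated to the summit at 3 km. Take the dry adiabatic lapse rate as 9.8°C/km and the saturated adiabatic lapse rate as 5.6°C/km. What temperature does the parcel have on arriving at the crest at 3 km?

5.62°C

Dry to 2500 m: -9.8 × 1.1 km = -10.78°C, so T = 8.42°C.
Saturated to 3000 m: -5.6 × 0.5 km = -2.8°C, so T = 5.62°C.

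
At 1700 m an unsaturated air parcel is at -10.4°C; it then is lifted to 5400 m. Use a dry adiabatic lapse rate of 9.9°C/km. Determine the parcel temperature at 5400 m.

-47.03°C

1700 → 5400 m (dry adiabatic, 9.9°C/km): ΔT = -9.9 × 3.7 = -36.63°C → T = -47.03°C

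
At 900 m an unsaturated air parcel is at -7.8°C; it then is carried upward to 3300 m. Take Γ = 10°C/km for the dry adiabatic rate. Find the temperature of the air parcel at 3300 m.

From 900 m to 3300 m (dry adiabatic): cools by 10 × 2.4 = 24°C, giving -31.8°C.

-31.8°C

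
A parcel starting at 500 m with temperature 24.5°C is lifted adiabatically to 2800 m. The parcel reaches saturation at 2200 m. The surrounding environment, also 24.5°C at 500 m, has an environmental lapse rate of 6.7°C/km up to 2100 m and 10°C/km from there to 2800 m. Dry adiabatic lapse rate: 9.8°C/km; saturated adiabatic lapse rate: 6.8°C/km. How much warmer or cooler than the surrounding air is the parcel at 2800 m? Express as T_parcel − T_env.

Parcel:
  500 → 2200 m (dry, 9.8°C/km): ΔT = -9.8 × 1.7 = -16.66°C → T = 7.84°C
  2200 → 2800 m (saturated, 6.8°C/km): ΔT = -6.8 × 0.6 = -4.08°C → T = 3.76°C
Environment:
  500 → 2100 m (environment, lower layer, 6.7°C/km): ΔT = -6.7 × 1.6 = -10.72°C → T = 13.78°C
  2100 → 2800 m (environment, upper layer, 10°C/km): ΔT = -10 × 0.7 = -7°C → T = 6.78°C
T_parcel − T_env = 3.76 − 6.78 = -3.02°C

-3.02°C (parcel cooler than environment)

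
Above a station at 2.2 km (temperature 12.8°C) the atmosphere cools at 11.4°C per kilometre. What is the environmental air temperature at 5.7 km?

-27.1°C

2200–5700 m, environmental: Δz = 3.5 km ⇒ ΔT = -39.9°C; T = -27.1°C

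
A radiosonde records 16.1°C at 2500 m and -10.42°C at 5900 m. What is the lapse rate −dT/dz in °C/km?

7.8°C/km

Γ = −ΔT/Δz = (16.1 − (-10.42)) / (5900 − 2500) m
  = 26.52°C / 3.4 km = 7.8°C/km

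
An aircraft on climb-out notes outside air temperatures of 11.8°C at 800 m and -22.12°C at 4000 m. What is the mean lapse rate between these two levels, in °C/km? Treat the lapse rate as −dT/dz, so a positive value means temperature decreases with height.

10.6°C/km

Γ = −ΔT/Δz = (11.8 − (-22.12)) / (4000 − 800) m
  = 33.92°C / 3.2 km = 10.6°C/km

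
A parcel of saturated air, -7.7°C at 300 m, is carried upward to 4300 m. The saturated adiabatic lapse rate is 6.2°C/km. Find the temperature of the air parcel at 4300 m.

Saturated adiabatic to 4300 m: -6.2 × 4 km = -24.8°C, so T = -32.5°C.

-32.5°C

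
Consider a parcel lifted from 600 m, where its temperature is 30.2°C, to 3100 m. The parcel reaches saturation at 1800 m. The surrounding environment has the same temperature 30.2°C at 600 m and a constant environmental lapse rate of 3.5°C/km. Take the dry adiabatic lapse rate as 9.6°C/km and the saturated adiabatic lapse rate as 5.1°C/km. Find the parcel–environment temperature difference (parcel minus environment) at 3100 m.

Parcel:
  From 600 m to 1800 m (dry): cools by 9.6 × 1.2 = 11.52°C, giving 18.68°C.
  From 1800 m to 3100 m (saturated): cools by 5.1 × 1.3 = 6.63°C, giving 12.05°C.
Environment:
  From 600 m to 3100 m (environment): cools by 3.5 × 2.5 = 8.75°C, giving 21.45°C.
T_parcel − T_env = 12.05 − 21.45 = -9.4°C

-9.4°C (parcel cooler than environment)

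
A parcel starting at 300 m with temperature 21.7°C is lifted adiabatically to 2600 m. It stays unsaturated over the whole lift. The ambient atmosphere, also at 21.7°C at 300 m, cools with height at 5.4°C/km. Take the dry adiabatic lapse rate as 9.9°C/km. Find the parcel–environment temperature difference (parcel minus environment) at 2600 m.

Parcel:
  300 → 2600 m (dry, 9.9°C/km): ΔT = -9.9 × 2.3 = -22.77°C → T = -1.07°C
Environment:
  300 → 2600 m (environment, 5.4°C/km): ΔT = -5.4 × 2.3 = -12.42°C → T = 9.28°C
T_parcel − T_env = -1.07 − 9.28 = -10.35°C

-10.35°C (parcel cooler than environment)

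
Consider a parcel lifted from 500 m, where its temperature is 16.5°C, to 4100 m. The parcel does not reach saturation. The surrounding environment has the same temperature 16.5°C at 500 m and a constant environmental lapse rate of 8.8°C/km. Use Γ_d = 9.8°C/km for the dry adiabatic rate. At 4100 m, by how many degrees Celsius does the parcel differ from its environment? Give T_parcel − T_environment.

Parcel:
  Dry to 4100 m: -9.8 × 3.6 km = -35.28°C, so T = -18.78°C.
Environment:
  Environment to 4100 m: -8.8 × 3.6 km = -31.68°C, so T = -15.18°C.
T_parcel − T_env = -18.78 − (-15.18) = -3.6°C

-3.6°C (parcel cooler than environment)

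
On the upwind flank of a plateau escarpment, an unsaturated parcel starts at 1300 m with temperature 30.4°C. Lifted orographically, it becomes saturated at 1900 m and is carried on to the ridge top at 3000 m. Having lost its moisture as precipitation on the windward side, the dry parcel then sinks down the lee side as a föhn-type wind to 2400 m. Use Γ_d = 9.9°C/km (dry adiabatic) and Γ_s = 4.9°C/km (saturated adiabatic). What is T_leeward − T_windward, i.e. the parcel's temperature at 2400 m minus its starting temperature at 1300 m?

-5.39°C

Dry to 1900 m: -9.9 × 0.6 km = -5.94°C, so T = 24.46°C.
Saturated to 3000 m: -4.9 × 1.1 km = -5.39°C, so T = 19.07°C.
Dry descent to 2400 m: +9.9 × 0.6 km = +5.94°C, so T = 25.01°C.
Net change vs windward start: 25.01 − 30.4 = -5.39°C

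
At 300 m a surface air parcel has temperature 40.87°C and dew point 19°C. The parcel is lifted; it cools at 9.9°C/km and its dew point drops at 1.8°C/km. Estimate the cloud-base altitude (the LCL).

T and T_d converge at 9.9 − 1.8 = 8.1°C per km
Height above start = (40.87 − 19) / 8.1 = 2.7 km
LCL altitude = 300 m + 2700 m = 3000 m

3000 m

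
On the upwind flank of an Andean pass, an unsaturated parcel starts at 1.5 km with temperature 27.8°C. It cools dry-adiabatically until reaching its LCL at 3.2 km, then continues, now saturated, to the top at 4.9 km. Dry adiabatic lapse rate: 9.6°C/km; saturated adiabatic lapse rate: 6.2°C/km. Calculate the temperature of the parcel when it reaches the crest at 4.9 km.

0.94°C

Dry to 3200 m: -9.6 × 1.7 km = -16.32°C, so T = 11.48°C.
Saturated to 4900 m: -6.2 × 1.7 km = -10.54°C, so T = 0.94°C.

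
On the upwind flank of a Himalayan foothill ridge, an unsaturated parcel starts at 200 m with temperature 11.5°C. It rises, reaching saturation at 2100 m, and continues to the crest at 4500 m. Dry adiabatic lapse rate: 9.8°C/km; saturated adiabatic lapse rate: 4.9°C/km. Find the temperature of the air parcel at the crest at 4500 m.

-18.88°C

200 → 2100 m (dry, 9.8°C/km): ΔT = -9.8 × 1.9 = -18.62°C → T = -7.12°C
2100 → 4500 m (saturated, 4.9°C/km): ΔT = -4.9 × 2.4 = -11.76°C → T = -18.88°C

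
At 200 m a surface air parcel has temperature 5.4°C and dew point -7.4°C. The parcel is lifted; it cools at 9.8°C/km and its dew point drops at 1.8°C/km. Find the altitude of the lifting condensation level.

1800 m

T and T_d converge at 9.8 − 1.8 = 8°C per km
Height above start = (5.4 − (-7.4)) / 8 = 1.6 km
LCL altitude = 200 m + 1600 m = 1800 m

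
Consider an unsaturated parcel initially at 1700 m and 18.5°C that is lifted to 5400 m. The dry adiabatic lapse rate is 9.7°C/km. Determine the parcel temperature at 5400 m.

Dry adiabatic to 5400 m: -9.7 × 3.7 km = -35.89°C, so T = -17.39°C.

-17.39°C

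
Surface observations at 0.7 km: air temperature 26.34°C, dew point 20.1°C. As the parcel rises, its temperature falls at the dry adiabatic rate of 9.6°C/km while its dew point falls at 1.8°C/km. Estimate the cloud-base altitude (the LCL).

1.5 km

T and T_d converge at 9.6 − 1.8 = 7.8°C per km
Height above start = (26.34 − 20.1) / 7.8 = 0.8 km
LCL altitude = 700 m + 800 m = 1500 m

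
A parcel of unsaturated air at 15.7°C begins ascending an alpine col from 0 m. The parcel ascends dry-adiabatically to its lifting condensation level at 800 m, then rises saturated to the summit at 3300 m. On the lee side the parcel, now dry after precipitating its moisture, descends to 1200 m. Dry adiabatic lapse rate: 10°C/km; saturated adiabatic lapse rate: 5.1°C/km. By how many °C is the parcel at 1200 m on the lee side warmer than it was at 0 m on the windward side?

Dry to 800 m: -10 × 0.8 km = -8°C, so T = 7.7°C.
Saturated to 3300 m: -5.1 × 2.5 km = -12.75°C, so T = -5.05°C.
Dry descent to 1200 m: +10 × 2.1 km = +21°C, so T = 15.95°C.
Net change vs windward start: 15.95 − 15.7 = +0.25°C

+0.25°C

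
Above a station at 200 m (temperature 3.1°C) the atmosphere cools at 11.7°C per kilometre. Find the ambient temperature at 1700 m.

200–1700 m, environmental: Δz = 1.5 km ⇒ ΔT = -17.55°C; T = -14.45°C

-14.45°C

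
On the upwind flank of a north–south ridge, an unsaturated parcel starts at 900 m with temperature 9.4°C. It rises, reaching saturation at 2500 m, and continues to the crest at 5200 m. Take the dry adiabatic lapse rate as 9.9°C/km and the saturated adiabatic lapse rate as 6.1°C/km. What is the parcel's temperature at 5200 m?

-22.91°C

900–2500 m, dry: Δz = 1.6 km ⇒ ΔT = -15.84°C; T = -6.44°C
2500–5200 m, saturated: Δz = 2.7 km ⇒ ΔT = -16.47°C; T = -22.91°C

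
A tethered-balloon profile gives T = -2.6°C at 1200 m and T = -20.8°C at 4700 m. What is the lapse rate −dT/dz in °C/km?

5.2°C/km

Γ = −ΔT/Δz = (-2.6 − (-20.8)) / (4700 − 1200) m
  = 18.2°C / 3.5 km = 5.2°C/km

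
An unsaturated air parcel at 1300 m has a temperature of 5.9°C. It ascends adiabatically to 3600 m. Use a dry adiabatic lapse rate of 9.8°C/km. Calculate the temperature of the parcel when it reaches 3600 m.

-16.64°C

1300 → 3600 m (dry adiabatic, 9.8°C/km): ΔT = -9.8 × 2.3 = -22.54°C → T = -16.64°C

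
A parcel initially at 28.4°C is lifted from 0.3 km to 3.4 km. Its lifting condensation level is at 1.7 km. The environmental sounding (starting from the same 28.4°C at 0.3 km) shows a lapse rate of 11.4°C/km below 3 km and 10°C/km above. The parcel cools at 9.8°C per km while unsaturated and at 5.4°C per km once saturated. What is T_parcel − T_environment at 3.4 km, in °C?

+11.88°C (parcel warmer than environment)

Parcel:
  300 → 1700 m (dry, 9.8°C/km): ΔT = -9.8 × 1.4 = -13.72°C → T = 14.68°C
  1700 → 3400 m (saturated, 5.4°C/km): ΔT = -5.4 × 1.7 = -9.18°C → T = 5.5°C
Environment:
  300 → 3000 m (environment, lower layer, 11.4°C/km): ΔT = -11.4 × 2.7 = -30.78°C → T = -2.38°C
  3000 → 3400 m (environment, upper layer, 10°C/km): ΔT = -10 × 0.4 = -4°C → T = -6.38°C
T_parcel − T_env = 5.5 − (-6.38) = +11.88°C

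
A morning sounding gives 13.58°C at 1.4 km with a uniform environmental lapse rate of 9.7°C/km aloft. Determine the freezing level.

2.8 km

Height above start = (13.58 − 0) / 9.7 = 1.4 km
Altitude = 1400 m + 1400 m = 2800 m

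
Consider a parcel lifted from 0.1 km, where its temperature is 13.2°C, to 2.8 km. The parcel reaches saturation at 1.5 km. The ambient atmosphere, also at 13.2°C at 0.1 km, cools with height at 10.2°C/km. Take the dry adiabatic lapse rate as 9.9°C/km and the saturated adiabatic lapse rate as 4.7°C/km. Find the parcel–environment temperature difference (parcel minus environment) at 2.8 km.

+7.57°C (parcel warmer than environment)

Parcel:
  From 100 m to 1500 m (dry): cools by 9.9 × 1.4 = 13.86°C, giving -0.66°C.
  From 1500 m to 2800 m (saturated): cools by 4.7 × 1.3 = 6.11°C, giving -6.77°C.
Environment:
  From 100 m to 2800 m (environment): cools by 10.2 × 2.7 = 27.54°C, giving -14.34°C.
T_parcel − T_env = -6.77 − (-14.34) = +7.57°C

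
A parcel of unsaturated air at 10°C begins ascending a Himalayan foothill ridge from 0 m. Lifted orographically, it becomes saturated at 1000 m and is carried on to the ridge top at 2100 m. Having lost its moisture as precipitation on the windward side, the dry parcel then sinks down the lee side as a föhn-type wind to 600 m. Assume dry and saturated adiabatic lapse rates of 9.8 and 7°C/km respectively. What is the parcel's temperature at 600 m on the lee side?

0 → 1000 m (dry, 9.8°C/km): ΔT = -9.8 × 1 = -9.8°C → T = 0.2°C
1000 → 2100 m (saturated, 7°C/km): ΔT = -7 × 1.1 = -7.7°C → T = -7.5°C
2100 → 600 m (dry descent, 9.8°C/km): ΔT = +9.8 × 1.5 = +14.7°C → T = 7.2°C

7.2°C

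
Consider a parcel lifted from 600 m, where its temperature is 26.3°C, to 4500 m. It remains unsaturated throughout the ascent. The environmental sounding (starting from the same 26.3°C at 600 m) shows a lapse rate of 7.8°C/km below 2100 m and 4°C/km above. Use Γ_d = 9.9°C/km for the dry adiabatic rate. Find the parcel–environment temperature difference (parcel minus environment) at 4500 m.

Parcel:
  Dry to 4500 m: -9.9 × 3.9 km = -38.61°C, so T = -12.31°C.
Environment:
  Environment, lower layer to 2100 m: -7.8 × 1.5 km = -11.7°C, so T = 14.6°C.
  Environment, upper layer to 4500 m: -4 × 2.4 km = -9.6°C, so T = 5°C.
T_parcel − T_env = -12.31 − 5 = -17.31°C

-17.31°C (parcel cooler than environment)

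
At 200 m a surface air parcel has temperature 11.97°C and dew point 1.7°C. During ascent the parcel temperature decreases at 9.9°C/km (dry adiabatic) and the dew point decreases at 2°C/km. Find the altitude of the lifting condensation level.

1500 m

T and T_d converge at 9.9 − 2 = 7.9°C per km
Height above start = (11.97 − 1.7) / 7.9 = 1.3 km
LCL altitude = 200 m + 1300 m = 1500 m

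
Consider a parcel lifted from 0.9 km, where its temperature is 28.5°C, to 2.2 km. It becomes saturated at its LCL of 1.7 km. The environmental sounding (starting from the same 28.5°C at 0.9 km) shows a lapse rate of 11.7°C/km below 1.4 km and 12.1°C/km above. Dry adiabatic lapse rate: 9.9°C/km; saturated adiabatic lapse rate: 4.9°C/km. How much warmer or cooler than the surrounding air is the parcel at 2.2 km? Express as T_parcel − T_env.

Parcel:
  From 900 m to 1700 m (dry): cools by 9.9 × 0.8 = 7.92°C, giving 20.58°C.
  From 1700 m to 2200 m (saturated): cools by 4.9 × 0.5 = 2.45°C, giving 18.13°C.
Environment:
  From 900 m to 1400 m (environment, lower layer): cools by 11.7 × 0.5 = 5.85°C, giving 22.65°C.
  From 1400 m to 2200 m (environment, upper layer): cools by 12.1 × 0.8 = 9.68°C, giving 12.97°C.
T_parcel − T_env = 18.13 − 12.97 = +5.16°C

+5.16°C (parcel warmer than environment)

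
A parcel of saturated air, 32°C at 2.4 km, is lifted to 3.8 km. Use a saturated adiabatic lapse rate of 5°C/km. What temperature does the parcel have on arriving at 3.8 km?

25°C

From 2400 m to 3800 m (saturated adiabatic): cools by 5 × 1.4 = 7°C, giving 25°C.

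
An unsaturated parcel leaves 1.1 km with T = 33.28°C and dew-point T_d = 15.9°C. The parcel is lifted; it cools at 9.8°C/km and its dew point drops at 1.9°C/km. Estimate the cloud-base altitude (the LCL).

3.3 km

T and T_d converge at 9.8 − 1.9 = 7.9°C per km
Height above start = (33.28 − 15.9) / 7.9 = 2.2 km
LCL altitude = 1100 m + 2200 m = 3300 m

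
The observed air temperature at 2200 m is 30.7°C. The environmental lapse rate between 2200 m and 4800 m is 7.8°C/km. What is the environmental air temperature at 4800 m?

From 2200 m to 4800 m (environmental): cools by 7.8 × 2.6 = 20.28°C, giving 10.42°C.

10.42°C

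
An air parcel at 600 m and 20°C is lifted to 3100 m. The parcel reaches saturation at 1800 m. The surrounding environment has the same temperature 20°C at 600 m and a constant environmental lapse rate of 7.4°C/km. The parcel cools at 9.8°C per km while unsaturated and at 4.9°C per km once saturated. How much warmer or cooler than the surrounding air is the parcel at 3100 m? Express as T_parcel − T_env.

+0.37°C (parcel warmer than environment)

Parcel:
  600 → 1800 m (dry, 9.8°C/km): ΔT = -9.8 × 1.2 = -11.76°C → T = 8.24°C
  1800 → 3100 m (saturated, 4.9°C/km): ΔT = -4.9 × 1.3 = -6.37°C → T = 1.87°C
Environment:
  600 → 3100 m (environment, 7.4°C/km): ΔT = -7.4 × 2.5 = -18.5°C → T = 1.5°C
T_parcel − T_env = 1.87 − 1.5 = +0.37°C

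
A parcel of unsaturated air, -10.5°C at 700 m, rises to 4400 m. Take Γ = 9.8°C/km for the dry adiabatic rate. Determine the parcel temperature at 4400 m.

-46.76°C

Dry adiabatic to 4400 m: -9.8 × 3.7 km = -36.26°C, so T = -46.76°C.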